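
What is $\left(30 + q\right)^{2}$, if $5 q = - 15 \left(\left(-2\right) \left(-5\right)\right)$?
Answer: $0$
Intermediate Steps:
$q = -30$ ($q = \frac{\left(-15\right) \left(\left(-2\right) \left(-5\right)\right)}{5} = \frac{\left(-15\right) 10}{5} = \frac{1}{5} \left(-150\right) = -30$)
$\left(30 + q\right)^{2} = \left(30 - 30\right)^{2} = 0^{2} = 0$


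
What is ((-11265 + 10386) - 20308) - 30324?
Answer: -51511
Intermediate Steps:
((-11265 + 10386) - 20308) - 30324 = (-879 - 20308) - 30324 = -21187 - 30324 = -51511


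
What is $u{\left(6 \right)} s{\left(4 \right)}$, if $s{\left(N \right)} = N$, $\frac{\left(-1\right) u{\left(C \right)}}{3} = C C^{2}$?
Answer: $-2592$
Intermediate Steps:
$u{\left(C \right)} = - 3 C^{3}$ ($u{\left(C \right)} = - 3 C C^{2} = - 3 C^{3}$)
$u{\left(6 \right)} s{\left(4 \right)} = - 3 \cdot 6^{3} \cdot 4 = \left(-3\right) 216 \cdot 4 = \left(-648\right) 4 = -2592$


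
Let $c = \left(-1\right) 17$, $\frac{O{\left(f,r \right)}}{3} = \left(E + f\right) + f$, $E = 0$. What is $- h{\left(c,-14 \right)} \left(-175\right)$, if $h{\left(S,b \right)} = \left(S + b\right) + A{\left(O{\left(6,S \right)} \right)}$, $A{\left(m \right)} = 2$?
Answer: $-5075$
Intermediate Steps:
$O{\left(f,r \right)} = 6 f$ ($O{\left(f,r \right)} = 3 \left(\left(0 + f\right) + f\right) = 3 \left(f + f\right) = 3 \cdot 2 f = 6 f$)
$c = -17$
$h{\left(S,b \right)} = 2 + S + b$ ($h{\left(S,b \right)} = \left(S + b\right) + 2 = 2 + S + b$)
$- h{\left(c,-14 \right)} \left(-175\right) = - \left(2 - 17 - 14\right) \left(-175\right) = - \left(-29\right) \left(-175\right) = \left(-1\right) 5075 = -5075$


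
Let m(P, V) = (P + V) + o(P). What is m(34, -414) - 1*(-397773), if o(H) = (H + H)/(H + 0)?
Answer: 397395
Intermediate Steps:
o(H) = 2 (o(H) = (2*H)/H = 2)
m(P, V) = 2 + P + V (m(P, V) = (P + V) + 2 = 2 + P + V)
m(34, -414) - 1*(-397773) = (2 + 34 - 414) - 1*(-397773) = -378 + 397773 = 397395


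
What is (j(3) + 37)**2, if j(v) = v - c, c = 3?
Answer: 1369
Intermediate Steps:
j(v) = -3 + v (j(v) = v - 1*3 = v - 3 = -3 + v)
(j(3) + 37)**2 = ((-3 + 3) + 37)**2 = (0 + 37)**2 = 37**2 = 1369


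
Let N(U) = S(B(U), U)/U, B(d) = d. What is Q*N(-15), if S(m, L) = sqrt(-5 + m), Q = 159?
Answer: -106*I*sqrt(5)/5 ≈ -47.405*I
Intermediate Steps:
N(U) = sqrt(-5 + U)/U
Q*N(-15) = 159*(sqrt(-5 - 15)/(-15)) = 159*(-2*I*sqrt(5)/15) = -106*I*sqrt(5)/5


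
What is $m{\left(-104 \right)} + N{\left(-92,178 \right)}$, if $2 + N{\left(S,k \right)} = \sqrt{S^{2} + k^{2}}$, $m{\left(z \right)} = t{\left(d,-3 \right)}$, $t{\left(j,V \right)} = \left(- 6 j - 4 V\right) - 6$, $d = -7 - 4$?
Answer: $70 + 2 \sqrt{10037} \approx 270.37$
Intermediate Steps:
$d = -11$
$t{\left(j,V \right)} = -6 - 6 j - 4 V$
$m{\left(z \right)} = 72$ ($m{\left(z \right)} = -6 - -66 - -12 = -6 + 66 + 12 = 72$)
$N{\left(S,k \right)} = -2 + \sqrt{S^{2} + k^{2}}$
$m{\left(-104 \right)} + N{\left(-92,178 \right)} = 72 - \left(2 - \sqrt{\left(-92\right)^{2} + 178^{2}}\right) = 72 - \left(2 - \sqrt{8464 + 31684}\right) = 72 - \left(2 - \sqrt{40148}\right) = 72 - \left(2 - 2 \sqrt{10037}\right) = 70 + 2 \sqrt{10037}$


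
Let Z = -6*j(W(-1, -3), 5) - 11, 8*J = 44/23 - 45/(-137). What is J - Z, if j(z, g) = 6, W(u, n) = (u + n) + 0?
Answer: 1191839/25208 ≈ 47.280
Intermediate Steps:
W(u, n) = n + u (W(u, n) = (n + u) + 0 = n + u)
J = 7063/25208 (J = (44/23 - 45/(-137))/8 = (44*(1/23) - 45*(-1/137))/8 = (44/23 + 45/137)/8 = (⅛)*(7063/3151) = 7063/25208 ≈ 0.28019)
Z = -47 (Z = -6*6 - 11 = -36 - 11 = -47)
J - Z = 7063/25208 - 1*(-47) = 7063/25208 + 47 = 1191839/25208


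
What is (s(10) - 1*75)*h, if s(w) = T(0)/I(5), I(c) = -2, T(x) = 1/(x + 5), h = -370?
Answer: 27787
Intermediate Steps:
T(x) = 1/(5 + x)
s(w) = -⅒ (s(w) = 1/((5 + 0)*(-2)) = -½/5 = (⅕)*(-½) = -⅒)
(s(10) - 1*75)*h = (-⅒ - 1*75)*(-370) = (-⅒ - 75)*(-370) = -751/10*(-370) = 27787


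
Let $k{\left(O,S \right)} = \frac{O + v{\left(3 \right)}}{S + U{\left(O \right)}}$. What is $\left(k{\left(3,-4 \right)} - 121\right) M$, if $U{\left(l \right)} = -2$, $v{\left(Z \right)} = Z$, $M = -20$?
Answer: $2440$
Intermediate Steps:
$k{\left(O,S \right)} = \frac{3 + O}{-2 + S}$ ($k{\left(O,S \right)} = \frac{O + 3}{S - 2} = \frac{3 + O}{-2 + S}$)
$\left(k{\left(3,-4 \right)} - 121\right) M = \left(\frac{3 + 3}{-2 - 4} - 121\right) \left(-20\right) = \left(\frac{1}{-6} \cdot 6 - 121\right) \left(-20\right) = \left(\left(- \frac{1}{6}\right) 6 - 121\right) \left(-20\right) = \left(-1 - 121\right) \left(-20\right) = \left(-122\right) \left(-20\right) = 2440$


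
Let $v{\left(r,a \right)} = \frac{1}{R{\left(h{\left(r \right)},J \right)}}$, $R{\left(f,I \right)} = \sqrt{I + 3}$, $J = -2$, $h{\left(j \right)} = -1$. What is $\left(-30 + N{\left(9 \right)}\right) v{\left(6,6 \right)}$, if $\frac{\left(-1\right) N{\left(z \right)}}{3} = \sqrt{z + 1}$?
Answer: $-30 - 3 \sqrt{10} \approx -39.487$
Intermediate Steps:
$R{\left(f,I \right)} = \sqrt{3 + I}$
$N{\left(z \right)} = - 3 \sqrt{1 + z}$ ($N{\left(z \right)} = - 3 \sqrt{z + 1} = - 3 \sqrt{1 + z}$)
$v{\left(r,a \right)} = 1$ ($v{\left(r,a \right)} = \frac{1}{\sqrt{3 - 2}} = \frac{1}{\sqrt{1}} = 1^{-1} = 1$)
$\left(-30 + N{\left(9 \right)}\right) v{\left(6,6 \right)} = \left(-30 - 3 \sqrt{1 + 9}\right) 1 = \left(-30 - 3 \sqrt{10}\right) 1 = -30 - 3 \sqrt{10}$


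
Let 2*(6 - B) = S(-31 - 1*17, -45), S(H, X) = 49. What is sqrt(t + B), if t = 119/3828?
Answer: 61*I*sqrt(18183)/1914 ≈ 4.2975*I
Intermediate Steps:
B = -37/2 (B = 6 - 1/2*49 = 6 - 49/2 = -37/2 ≈ -18.500)
t = 119/3828 (t = 119*(1/3828) = 119/3828 ≈ 0.031087)
sqrt(t + B) = sqrt(119/3828 - 37/2) = sqrt(-70699/3828) = 61*I*sqrt(18183)/1914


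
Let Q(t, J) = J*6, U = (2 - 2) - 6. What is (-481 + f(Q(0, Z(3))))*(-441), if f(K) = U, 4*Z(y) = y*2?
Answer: 214767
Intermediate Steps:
Z(y) = y/2 (Z(y) = (y*2)/4 = (2*y)/4 = y/2)
U = -6 (U = 0 - 6 = -6)
Q(t, J) = 6*J
f(K) = -6
(-481 + f(Q(0, Z(3))))*(-441) = (-481 - 6)*(-441) = -487*(-441) = 214767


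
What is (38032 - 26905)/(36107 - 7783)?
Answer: 11127/28324 ≈ 0.39285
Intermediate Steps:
(38032 - 26905)/(36107 - 7783) = 11127/28324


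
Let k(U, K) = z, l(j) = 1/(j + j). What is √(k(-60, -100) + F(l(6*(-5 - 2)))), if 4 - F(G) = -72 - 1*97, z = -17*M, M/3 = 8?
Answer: I*√235 ≈ 15.33*I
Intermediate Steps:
M = 24 (M = 3*8 = 24)
z = -408 (z = -17*24 = -408)
l(j) = 1/(2*j)
F(G) = 173 (F(G) = 4 - (-72 - 1*97) = 4 - (-72 - 97) = 4 - 1*(-169) = 4 + 169 = 173)
k(U, K) = -408
√(k(-60, -100) + F(l(6*(-5 - 2)))) = √(-408 + 173) = √(-235) = I*√235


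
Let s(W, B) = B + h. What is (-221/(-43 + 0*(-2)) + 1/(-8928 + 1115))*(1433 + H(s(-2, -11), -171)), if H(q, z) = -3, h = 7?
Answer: 189929300/25843 ≈ 7349.4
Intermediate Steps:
s(W, B) = 7 + B (s(W, B) = B + 7 = 7 + B)
(-221/(-43 + 0*(-2)) + 1/(-8928 + 1115))*(1433 + H(s(-2, -11), -171)) = (-221/(-43 + 0*(-2)) + 1/(-8928 + 1115))*(1433 - 3) = (-221/(-43 + 0) + 1/(-7813))*1430 = (-221/(-43) - 1/7813)*1430 = (-221*(-1/43) - 1/7813)*1430 = (221/43 - 1/7813)*1430 = (1726630/335959)*1430 = 189929300/25843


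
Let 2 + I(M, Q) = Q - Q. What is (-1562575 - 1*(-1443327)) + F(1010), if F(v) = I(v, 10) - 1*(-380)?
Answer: -118870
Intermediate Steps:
I(M, Q) = -2 (I(M, Q) = -2 + (Q - Q) = -2 + 0 = -2)
F(v) = 378 (F(v) = -2 - 1*(-380) = -2 + 380 = 378)
(-1562575 - 1*(-1443327)) + F(1010) = (-1562575 - 1*(-1443327)) + 378 = (-1562575 + 1443327) + 378 = -119248 + 378 = -118870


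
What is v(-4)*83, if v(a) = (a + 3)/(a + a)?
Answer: 83/8 ≈ 10.375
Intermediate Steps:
v(a) = (3 + a)/(2*a) (v(a) = (3 + a)/((2*a)) = (3 + a)*(1/(2*a)) = (3 + a)/(2*a))
v(-4)*83 = ((½)*(3 - 4)/(-4))*83 = ((½)*(-¼)*(-1))*83 = (⅛)*83 = 83/8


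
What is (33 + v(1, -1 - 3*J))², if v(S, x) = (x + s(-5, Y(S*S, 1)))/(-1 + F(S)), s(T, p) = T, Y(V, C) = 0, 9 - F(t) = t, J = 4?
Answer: 45369/49 ≈ 925.90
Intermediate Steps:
F(t) = 9 - t
v(S, x) = (-5 + x)/(8 - S) (v(S, x) = (x - 5)/(-1 + (9 - S)) = (-5 + x)/(8 - S))
(33 + v(1, -1 - 3*J))² = (33 + (5 - (-1 - 3*4))/(-8 + 1))² = (33 + (5 - (-1 - 12))/(-7))² = (33 - (5 - 1*(-13))/7)² = (33 - (5 + 13)/7)² = (33 - ⅐*18)² = (33 - 18/7)² = (213/7)² = 45369/49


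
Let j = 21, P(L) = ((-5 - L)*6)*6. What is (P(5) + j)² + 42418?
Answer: 157339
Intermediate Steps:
P(L) = -180 - 36*L (P(L) = (-30 - 6*L)*6 = -180 - 36*L)
(P(5) + j)² + 42418 = ((-180 - 36*5) + 21)² + 42418 = ((-180 - 180) + 21)² + 42418 = (-360 + 21)² + 42418 = (-339)² + 42418 = 114921 + 42418 = 157339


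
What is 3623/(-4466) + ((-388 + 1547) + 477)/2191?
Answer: -90231/1397858 ≈ -0.064549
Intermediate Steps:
3623/(-4466) + ((-388 + 1547) + 477)/2191 = 3623*(-1/4466) + (1159 + 477)*(1/2191) = -3623/4466 + 1636*(1/2191) = -3623/4466 + 1636/2191 = -90231/1397858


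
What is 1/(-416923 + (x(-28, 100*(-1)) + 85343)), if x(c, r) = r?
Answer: -1/331680 ≈ -3.0150e-6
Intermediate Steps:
1/(-416923 + (x(-28, 100*(-1)) + 85343)) = 1/(-416923 + (100*(-1) + 85343)) = 1/(-416923 + (-100 + 85343)) = 1/(-416923 + 85243) = 1/(-331680) = -1/331680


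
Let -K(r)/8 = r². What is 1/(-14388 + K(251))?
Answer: -1/518396 ≈ -1.9290e-6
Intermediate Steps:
K(r) = -8*r²
1/(-14388 + K(251)) = 1/(-14388 - 8*251²) = 1/(-14388 - 8*63001) = 1/(-14388 - 504008) = 1/(-518396) = -1/518396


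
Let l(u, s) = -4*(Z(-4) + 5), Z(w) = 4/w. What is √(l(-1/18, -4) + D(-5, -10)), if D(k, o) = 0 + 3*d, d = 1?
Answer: I*√13 ≈ 3.6056*I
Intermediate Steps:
D(k, o) = 3 (D(k, o) = 0 + 3*1 = 0 + 3 = 3)
l(u, s) = -16 (l(u, s) = -4*(4/(-4) + 5) = -4*(4*(-¼) + 5) = -4*(-1 + 5) = -4*4 = -16)
√(l(-1/18, -4) + D(-5, -10)) = √(-16 + 3) = √(-13) = I*√13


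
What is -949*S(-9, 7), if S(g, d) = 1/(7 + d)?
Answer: -949/14 ≈ -67.786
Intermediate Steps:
-949*S(-9, 7) = -949/(7 + 7) = -949/14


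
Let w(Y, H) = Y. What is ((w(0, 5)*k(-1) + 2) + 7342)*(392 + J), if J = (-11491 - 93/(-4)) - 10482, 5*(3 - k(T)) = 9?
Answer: -158320116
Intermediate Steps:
k(T) = 6/5 (k(T) = 3 - 1/5*9 = 3 - 9/5 = 6/5)
J = -87799/4 (J = (-11491 - 93*(-1/4)) - 10482 = (-11491 + 93/4) - 10482 = -45871/4 - 10482 = -87799/4 ≈ -21950.)
((w(0, 5)*k(-1) + 2) + 7342)*(392 + J) = ((0*(6/5) + 2) + 7342)*(392 - 87799/4) = ((0 + 2) + 7342)*(-86231/4) = (2 + 7342)*(-86231/4) = 7344*(-86231/4) = -158320116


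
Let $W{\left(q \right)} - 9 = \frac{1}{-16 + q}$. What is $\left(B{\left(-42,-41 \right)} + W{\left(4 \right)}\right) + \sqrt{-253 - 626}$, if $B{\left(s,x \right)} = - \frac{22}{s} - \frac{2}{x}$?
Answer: $\frac{32681}{3444} + i \sqrt{879} \approx 9.4893 + 29.648 i$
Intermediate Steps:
$W{\left(q \right)} = 9 + \frac{1}{-16 + q}$
$\left(B{\left(-42,-41 \right)} + W{\left(4 \right)}\right) + \sqrt{-253 - 626} = \left(\left(- \frac{22}{-42} - \frac{2}{-41}\right) + \frac{-143 + 9 \cdot 4}{-16 + 4}\right) + \sqrt{-253 - 626} = \left(\left(\left(-22\right) \left(- \frac{1}{42}\right) - - \frac{2}{41}\right) + \frac{-143 + 36}{-12}\right) + \sqrt{-879} = \left(\left(\frac{11}{21} + \frac{2}{41}\right) - - \frac{107}{12}\right) + i \sqrt{879} = \left(\frac{493}{861} + \frac{107}{12}\right) + i \sqrt{879} = \frac{32681}{3444} + i \sqrt{879}$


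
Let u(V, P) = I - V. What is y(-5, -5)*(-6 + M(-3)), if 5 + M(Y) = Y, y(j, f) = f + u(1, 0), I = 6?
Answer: 0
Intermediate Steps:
u(V, P) = 6 - V
y(j, f) = 5 + f (y(j, f) = f + (6 - 1*1) = f + (6 - 1) = f + 5 = 5 + f)
M(Y) = -5 + Y
y(-5, -5)*(-6 + M(-3)) = (5 - 5)*(-6 + (-5 - 3)) = 0*(-6 - 8) = 0*(-14) = 0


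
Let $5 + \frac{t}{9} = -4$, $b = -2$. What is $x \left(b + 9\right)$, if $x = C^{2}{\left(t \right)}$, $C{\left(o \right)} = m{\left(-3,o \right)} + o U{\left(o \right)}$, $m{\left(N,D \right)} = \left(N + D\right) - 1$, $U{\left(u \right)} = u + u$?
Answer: $1189743583$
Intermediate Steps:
$U{\left(u \right)} = 2 u$
$m{\left(N,D \right)} = -1 + D + N$ ($m{\left(N,D \right)} = \left(D + N\right) - 1 = -1 + D + N$)
$t = -81$ ($t = -45 + 9 \left(-4\right) = -45 - 36 = -81$)
$C{\left(o \right)} = -4 + o + 2 o^{2}$ ($C{\left(o \right)} = \left(-1 + o - 3\right) + o 2 o = \left(-4 + o\right) + 2 o^{2} = -4 + o + 2 o^{2}$)
$x = 169963369$ ($x = \left(-4 - 81 + 2 \left(-81\right)^{2}\right)^{2} = \left(-4 - 81 + 2 \cdot 6561\right)^{2} = \left(-4 - 81 + 13122\right)^{2} = 13037^{2} = 169963369$)
$x \left(b + 9\right) = 169963369 \left(-2 + 9\right) = 169963369 \cdot 7 = 1189743583$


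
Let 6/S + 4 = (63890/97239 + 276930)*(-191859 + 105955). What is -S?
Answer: 291717/1156631220986798 ≈ 2.5221e-10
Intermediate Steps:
S = -291717/1156631220986798 (S = 6/(-4 + (63890/97239 + 276930)*(-191859 + 105955)) = 6/(-4 + (63890*(1/97239) + 276930)*(-85904)) = 6/(-4 + (63890/97239 + 276930)*(-85904)) = 6/(-4 + (26928460160/97239)*(-85904)) = 6/(-4 - 2313262441584640/97239) = 6/(-2313262441973596/97239) = 6*(-97239/2313262441973596) = -291717/1156631220986798 ≈ -2.5221e-10)
-S = -1*(-291717/1156631220986798) = 291717/1156631220986798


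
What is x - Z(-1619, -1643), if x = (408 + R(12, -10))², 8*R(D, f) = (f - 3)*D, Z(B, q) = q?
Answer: 610301/4 ≈ 1.5258e+5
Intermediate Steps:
R(D, f) = D*(-3 + f)/8 (R(D, f) = ((f - 3)*D)/8 = ((-3 + f)*D)/8 = (D*(-3 + f))/8 = D*(-3 + f)/8)
x = 603729/4 (x = (408 + (⅛)*12*(-3 - 10))² = (408 + (⅛)*12*(-13))² = (408 - 39/2)² = (777/2)² = 603729/4 ≈ 1.5093e+5)
x - Z(-1619, -1643) = 603729/4 - 1*(-1643) = 603729/4 + 1643 = 610301/4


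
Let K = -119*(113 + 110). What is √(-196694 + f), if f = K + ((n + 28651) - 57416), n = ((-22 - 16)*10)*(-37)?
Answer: 4*I*√14871 ≈ 487.79*I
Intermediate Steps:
n = 14060 (n = -38*10*(-37) = -380*(-37) = 14060)
K = -26537 (K = -119*223 = -26537)
f = -41242 (f = -26537 + ((14060 + 28651) - 57416) = -26537 + (42711 - 57416) = -26537 - 14705 = -41242)
√(-196694 + f) = √(-196694 - 41242) = √(-237936) = 4*I*√14871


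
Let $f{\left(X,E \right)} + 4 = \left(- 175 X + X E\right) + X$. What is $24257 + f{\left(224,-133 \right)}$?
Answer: $-44515$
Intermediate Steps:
$f{\left(X,E \right)} = -4 - 174 X + E X$ ($f{\left(X,E \right)} = -4 + \left(\left(- 175 X + X E\right) + X\right) = -4 + \left(\left(- 175 X + E X\right) + X\right) = -4 + \left(- 174 X + E X\right) = -4 - 174 X + E X$)
$24257 + f{\left(224,-133 \right)} = 24257 - 68772 = -44515$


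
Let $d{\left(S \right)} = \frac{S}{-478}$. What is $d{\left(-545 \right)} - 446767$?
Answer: $- \frac{213554081}{478} \approx -4.4677 \cdot 10^{5}$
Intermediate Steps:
$d{\left(S \right)} = - \frac{S}{478}$ ($d{\left(S \right)} = S \left(- \frac{1}{478}\right) = - \frac{S}{478}$)
$d{\left(-545 \right)} - 446767 = \left(- \frac{1}{478}\right) \left(-545\right) - 446767 = \frac{545}{478} - 446767 = - \frac{213554081}{478}$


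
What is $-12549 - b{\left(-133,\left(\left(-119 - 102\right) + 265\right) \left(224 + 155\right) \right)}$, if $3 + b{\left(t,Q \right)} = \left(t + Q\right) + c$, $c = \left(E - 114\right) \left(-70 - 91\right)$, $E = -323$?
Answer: $-99446$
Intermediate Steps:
$c = 70357$ ($c = \left(-323 - 114\right) \left(-70 - 91\right) = \left(-437\right) \left(-161\right) = 70357$)
$b{\left(t,Q \right)} = 70354 + Q + t$ ($b{\left(t,Q \right)} = -3 + \left(\left(t + Q\right) + 70357\right) = -3 + \left(\left(Q + t\right) + 70357\right) = -3 + \left(70357 + Q + t\right) = 70354 + Q + t$)
$-12549 - b{\left(-133,\left(\left(-119 - 102\right) + 265\right) \left(224 + 155\right) \right)} = -12549 - \left(70354 + \left(\left(-119 - 102\right) + 265\right) \left(224 + 155\right) - 133\right) = -12549 - \left(70354 + \left(\left(-119 - 102\right) + 265\right) 379 - 133\right) = -12549 - \left(70354 + \left(-221 + 265\right) 379 - 133\right) = -12549 - \left(70354 + 44 \cdot 379 - 133\right) = -12549 - \left(70354 + 16676 - 133\right) = -12549 - 86897 = -99446$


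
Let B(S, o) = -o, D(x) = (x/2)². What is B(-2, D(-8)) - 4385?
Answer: -4401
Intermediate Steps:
D(x) = x²/4 (D(x) = (x*(½))² = (x/2)² = x²/4)
B(-2, D(-8)) - 4385 = -(-8)²/4 - 4385 = -64/4 - 4385 = -1*16 - 4385 = -16 - 4385 = -4401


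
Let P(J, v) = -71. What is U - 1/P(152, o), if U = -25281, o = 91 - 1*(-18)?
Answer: -1794950/71 ≈ -25281.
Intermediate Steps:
o = 109 (o = 91 + 18 = 109)
U - 1/P(152, o) = -25281 - 1/(-71) = -25281 - 1*(-1/71) = -25281 + 1/71 = -1794950/71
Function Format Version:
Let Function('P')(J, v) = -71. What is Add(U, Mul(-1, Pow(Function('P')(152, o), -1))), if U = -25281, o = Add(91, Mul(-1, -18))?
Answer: Rational(-1794950, 71) ≈ -25281.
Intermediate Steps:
o = 109 (o = Add(91, 18) = 109)
Add(U, Mul(-1, Pow(Function('P')(152, o), -1))) = Add(-25281, Mul(-1, Pow(-71, -1))) = Add(-25281, Mul(-1, Rational(-1, 71))) = Add(-25281, Rational(1, 71)) = Rational(-1794950, 71)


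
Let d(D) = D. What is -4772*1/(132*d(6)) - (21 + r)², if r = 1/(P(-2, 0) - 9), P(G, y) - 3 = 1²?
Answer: -2171393/4950 ≈ -438.67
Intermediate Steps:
P(G, y) = 4 (P(G, y) = 3 + 1² = 3 + 1 = 4)
r = -⅕ (r = 1/(4 - 9) = 1/(-5) = -⅕ ≈ -0.20000)
-4772*1/(132*d(6)) - (21 + r)² = -4772/(-11*(-12)*6) - (21 - ⅕)² = -4772/(132*6) - (104/5)² = -4772/792 - 1*10816/25 = -4772*1/792 - 10816/25 = -1193/198 - 10816/25 = -2171393/4950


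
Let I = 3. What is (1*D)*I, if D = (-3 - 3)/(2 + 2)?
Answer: -9/2 ≈ -4.5000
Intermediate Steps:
D = -3/2 (D = -6/4 = -6*¼ = -3/2 ≈ -1.5000)
(1*D)*I = (1*(-3/2))*3 = -3/2*3 = -9/2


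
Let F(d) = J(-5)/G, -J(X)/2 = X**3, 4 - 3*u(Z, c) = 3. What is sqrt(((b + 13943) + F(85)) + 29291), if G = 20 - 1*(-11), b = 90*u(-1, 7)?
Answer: sqrt(41584454)/31 ≈ 208.02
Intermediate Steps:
u(Z, c) = 1/3 (u(Z, c) = 4/3 - 1/3*3 = 4/3 - 1 = 1/3)
J(X) = -2*X**3
b = 30 (b = 90*(1/3) = 30)
G = 31 (G = 20 + 11 = 31)
F(d) = 250/31 (F(d) = -2*(-5)**3/31 = -2*(-125)*(1/31) = 250*(1/31) = 250/31)
sqrt(((b + 13943) + F(85)) + 29291) = sqrt(((30 + 13943) + 250/31) + 29291) = sqrt((13973 + 250/31) + 29291) = sqrt(433413/31 + 29291) = sqrt(1341434/31) = sqrt(41584454)/31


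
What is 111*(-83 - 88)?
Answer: -18981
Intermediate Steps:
111*(-83 - 88) = 111*(-171) = -18981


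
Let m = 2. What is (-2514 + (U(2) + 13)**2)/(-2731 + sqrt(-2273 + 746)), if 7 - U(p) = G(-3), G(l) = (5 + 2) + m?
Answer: 6535283/7459888 + 2393*I*sqrt(1527)/7459888 ≈ 0.87606 + 0.012535*I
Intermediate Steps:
G(l) = 9 (G(l) = (5 + 2) + 2 = 7 + 2 = 9)
U(p) = -2 (U(p) = 7 - 1*9 = 7 - 9 = -2)
(-2514 + (U(2) + 13)**2)/(-2731 + sqrt(-2273 + 746)) = (-2514 + (-2 + 13)**2)/(-2731 + sqrt(-2273 + 746)) = (-2514 + 11**2)/(-2731 + sqrt(-1527)) = (-2514 + 121)/(-2731 + I*sqrt(1527)) = -2393/(-2731 + I*sqrt(1527))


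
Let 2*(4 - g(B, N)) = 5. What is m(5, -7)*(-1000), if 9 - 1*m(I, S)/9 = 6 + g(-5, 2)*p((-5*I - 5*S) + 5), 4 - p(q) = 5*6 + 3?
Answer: -418500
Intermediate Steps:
g(B, N) = 3/2 (g(B, N) = 4 - ½*5 = 4 - 5/2 = 3/2)
p(q) = -29 (p(q) = 4 - (5*6 + 3) = 4 - (30 + 3) = 4 - 1*33 = 4 - 33 = -29)
m(I, S) = 837/2 (m(I, S) = 81 - 9*(6 + (3/2)*(-29)) = 81 - 9*(6 - 87/2) = 81 - 9*(-75/2) = 81 + 675/2 = 837/2)
m(5, -7)*(-1000) = (837/2)*(-1000) = -418500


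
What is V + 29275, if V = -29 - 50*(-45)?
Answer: 31496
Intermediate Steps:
V = 2221 (V = -29 + 2250 = 2221)
V + 29275 = 2221 + 29275 = 31496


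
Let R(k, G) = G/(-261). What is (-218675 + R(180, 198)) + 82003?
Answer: -3963510/29 ≈ -1.3667e+5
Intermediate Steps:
R(k, G) = -G/261 (R(k, G) = G*(-1/261) = -G/261)
(-218675 + R(180, 198)) + 82003 = (-218675 - 1/261*198) + 82003 = (-218675 - 22/29) + 82003 = -6341597/29 + 82003 = -3963510/29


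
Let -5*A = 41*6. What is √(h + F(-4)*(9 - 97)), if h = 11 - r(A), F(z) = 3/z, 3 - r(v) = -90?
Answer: 4*I ≈ 4.0*I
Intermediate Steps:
A = -246/5 (A = -41*6/5 = -⅕*246 = -246/5 ≈ -49.200)
r(v) = 93 (r(v) = 3 - 1*(-90) = 3 + 90 = 93)
h = -82 (h = 11 - 1*93 = 11 - 93 = -82)
√(h + F(-4)*(9 - 97)) = √(-82 + (3/(-4))*(9 - 97)) = √(-82 + (3*(-¼))*(-88)) = √(-82 - ¾*(-88)) = √(-82 + 66) = √(-16) = 4*I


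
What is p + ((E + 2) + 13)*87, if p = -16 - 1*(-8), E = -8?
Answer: 601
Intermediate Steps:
p = -8 (p = -16 + 8 = -8)
p + ((E + 2) + 13)*87 = -8 + ((-8 + 2) + 13)*87 = -8 + (-6 + 13)*87 = -8 + 7*87 = -8 + 609 = 601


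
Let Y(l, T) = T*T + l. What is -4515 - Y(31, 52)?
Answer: -7250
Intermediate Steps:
Y(l, T) = l + T² (Y(l, T) = T² + l = l + T²)
-4515 - Y(31, 52) = -4515 - (31 + 52²) = -4515 - (31 + 2704) = -4515 - 1*2735 = -4515 - 2735 = -7250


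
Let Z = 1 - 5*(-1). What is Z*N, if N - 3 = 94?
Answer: 582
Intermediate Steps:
N = 97 (N = 3 + 94 = 97)
Z = 6 (Z = 1 - 1*(-5) = 1 + 5 = 6)
Z*N = 6*97 = 582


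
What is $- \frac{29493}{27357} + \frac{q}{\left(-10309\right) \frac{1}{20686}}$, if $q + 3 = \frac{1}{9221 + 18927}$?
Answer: $\frac{6538110779285}{1323065369054} \approx 4.9416$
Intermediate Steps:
$q = - \frac{84443}{28148}$ ($q = -3 + \frac{1}{9221 + 18927} = -3 + \frac{1}{28148} = - \frac{84443}{28148} \approx -3.0$)
$- \frac{29493}{27357} + \frac{q}{\left(-10309\right) \frac{1}{20686}} = - \frac{29493}{27357} - \frac{84443}{28148 \left(- \frac{10309}{20686}\right)} = \left(-29493\right) \frac{1}{27357} - \frac{84443}{28148 \left(\left(-10309\right) \frac{1}{20686}\right)} = - \frac{9831}{9119} - \frac{84443}{28148 \left(- \frac{10309}{20686}\right)} = - \frac{9831}{9119} - - \frac{873393949}{145088866} = - \frac{9831}{9119} + \frac{873393949}{145088866} = \frac{6538110779285}{1323065369054}$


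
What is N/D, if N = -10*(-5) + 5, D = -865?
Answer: -11/173 ≈ -0.063584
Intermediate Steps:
N = 55 (N = 50 + 5 = 55)
N/D = 55/(-865) = 55*(-1/865) = -11/173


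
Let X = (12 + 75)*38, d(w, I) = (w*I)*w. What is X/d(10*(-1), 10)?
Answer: 1653/500 ≈ 3.3060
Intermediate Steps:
d(w, I) = I*w**2 (d(w, I) = (I*w)*w = I*w**2)
X = 3306 (X = 87*38 = 3306)
X/d(10*(-1), 10) = 3306/((10*(10*(-1))**2)) = 3306/((10*(-10)**2)) = 3306/((10*100)) = 3306/1000 = 3306*(1/1000) = 1653/500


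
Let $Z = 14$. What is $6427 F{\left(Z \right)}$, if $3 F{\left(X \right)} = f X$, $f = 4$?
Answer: $\frac{359912}{3} \approx 1.1997 \cdot 10^{5}$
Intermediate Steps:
$F{\left(X \right)} = \frac{4 X}{3}$
$6427 F{\left(Z \right)} = 6427 \cdot \frac{4}{3} \cdot 14 = 6427 \cdot \frac{56}{3} = \frac{359912}{3}$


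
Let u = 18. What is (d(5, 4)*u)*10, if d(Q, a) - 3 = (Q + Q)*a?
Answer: 7740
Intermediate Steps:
d(Q, a) = 3 + 2*Q*a (d(Q, a) = 3 + (Q + Q)*a = 3 + (2*Q)*a = 3 + 2*Q*a)
(d(5, 4)*u)*10 = ((3 + 2*5*4)*18)*10 = ((3 + 40)*18)*10 = (43*18)*10 = 774*10 = 7740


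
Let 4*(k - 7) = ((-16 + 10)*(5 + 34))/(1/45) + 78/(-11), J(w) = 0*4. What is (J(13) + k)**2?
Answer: 835210000/121 ≈ 6.9026e+6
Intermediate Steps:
J(w) = 0
k = -28900/11 (k = 7 + (((-16 + 10)*(5 + 34))/(1/45) + 78/(-11))/4 = 7 + ((-6*39)/(1/45) + 78*(-1/11))/4 = 7 + (-234*45 - 78/11)/4 = 7 + (-10530 - 78/11)/4 = 7 + (1/4)*(-115908/11) = 7 - 28977/11 = -28900/11 ≈ -2627.3)
(J(13) + k)**2 = (0 - 28900/11)**2 = (-28900/11)**2 = 835210000/121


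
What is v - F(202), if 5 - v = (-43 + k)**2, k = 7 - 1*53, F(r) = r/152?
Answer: -601717/76 ≈ -7917.3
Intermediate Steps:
F(r) = r/152 (F(r) = r*(1/152) = r/152)
k = -46 (k = 7 - 53 = -46)
v = -7916 (v = 5 - (-43 - 46)**2 = 5 - 1*(-89)**2 = 5 - 1*7921 = 5 - 7921 = -7916)
v - F(202) = -7916 - 202/152 = -7916 - 1*101/76 = -7916 - 101/76 = -601717/76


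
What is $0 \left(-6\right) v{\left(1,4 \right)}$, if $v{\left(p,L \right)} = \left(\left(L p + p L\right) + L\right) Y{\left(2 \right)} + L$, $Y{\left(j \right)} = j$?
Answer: $0$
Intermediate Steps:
$v{\left(p,L \right)} = 3 L + 4 L p$ ($v{\left(p,L \right)} = \left(\left(L p + p L\right) + L\right) 2 + L = \left(\left(L p + L p\right) + L\right) 2 + L = \left(2 L p + L\right) 2 + L = \left(L + 2 L p\right) 2 + L = \left(2 L + 4 L p\right) + L = 3 L + 4 L p$)
$0 \left(-6\right) v{\left(1,4 \right)} = 0 \left(-6\right) 4 \left(3 + 4 \cdot 1\right) = 0 \cdot 4 \left(3 + 4\right) = 0 \cdot 4 \cdot 7 = 0 \cdot 28 = 0$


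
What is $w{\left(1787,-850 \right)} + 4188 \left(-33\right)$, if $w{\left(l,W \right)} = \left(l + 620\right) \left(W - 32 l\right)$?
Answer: $-139826042$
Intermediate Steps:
$w{\left(l,W \right)} = \left(620 + l\right) \left(W - 32 l\right)$
$w{\left(1787,-850 \right)} + 4188 \left(-33\right) = \left(\left(-19840\right) 1787 - 32 \cdot 1787^{2} + 620 \left(-850\right) - 1518950\right) + 4188 \left(-33\right) = \left(-35454080 - 102187808 - 527000 - 1518950\right) - 138204 = -139687838 - 138204 = -139826042$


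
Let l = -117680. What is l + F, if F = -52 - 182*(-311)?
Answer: -61130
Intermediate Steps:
F = 56550 (F = -52 + 56602 = 56550)
l + F = -117680 + 56550 = -61130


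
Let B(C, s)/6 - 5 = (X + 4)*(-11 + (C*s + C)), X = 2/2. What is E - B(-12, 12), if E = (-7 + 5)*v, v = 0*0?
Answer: 4980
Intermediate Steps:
v = 0
X = 1 (X = 2*(1/2) = 1)
E = 0 (E = (-7 + 5)*0 = -2*0 = 0)
B(C, s) = -300 + 30*C + 30*C*s (B(C, s) = 30 + 6*((1 + 4)*(-11 + (C*s + C))) = 30 + 6*(5*(-11 + (C + C*s))) = 30 + 6*(5*(-11 + C + C*s)) = 30 + 6*(-55 + 5*C + 5*C*s) = 30 + (-330 + 30*C + 30*C*s) = -300 + 30*C + 30*C*s)
E - B(-12, 12) = 0 - (-300 + 30*(-12) + 30*(-12)*12) = 0 - (-300 - 360 - 4320) = 0 - 1*(-4980) = 0 + 4980 = 4980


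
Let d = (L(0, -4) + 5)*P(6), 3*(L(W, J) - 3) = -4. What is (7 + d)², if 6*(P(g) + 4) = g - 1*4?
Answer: 24649/81 ≈ 304.31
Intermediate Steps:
L(W, J) = 5/3 (L(W, J) = 3 + (⅓)*(-4) = 3 - 4/3 = 5/3)
P(g) = -14/3 + g/6 (P(g) = -4 + (g - 1*4)/6 = -4 + (g - 4)/6 = -4 + (-4 + g)/6 = -4 + (-⅔ + g/6) = -14/3 + g/6)
d = -220/9 (d = (5/3 + 5)*(-14/3 + (⅙)*6) = 20*(-14/3 + 1)/3 = (20/3)*(-11/3) = -220/9 ≈ -24.444)
(7 + d)² = (7 - 220/9)² = (-157/9)² = 24649/81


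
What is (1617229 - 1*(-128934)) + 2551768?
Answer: 4297931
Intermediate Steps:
(1617229 - 1*(-128934)) + 2551768 = (1617229 + 128934) + 2551768 = 1746163 + 2551768 = 4297931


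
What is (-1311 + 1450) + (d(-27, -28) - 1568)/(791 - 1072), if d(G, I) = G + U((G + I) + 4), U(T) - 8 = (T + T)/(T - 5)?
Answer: 1138037/7868 ≈ 144.64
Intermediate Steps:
U(T) = 8 + 2*T/(-5 + T) (U(T) = 8 + (T + T)/(T - 5) = 8 + (2*T)/(-5 + T) = 8 + 2*T/(-5 + T))
d(G, I) = G + 10*(G + I)/(-1 + G + I) (d(G, I) = G + 10*(-4 + ((G + I) + 4))/(-5 + ((G + I) + 4)) = G + 10*(-4 + (4 + G + I))/(-5 + (4 + G + I)) = G + 10*(G + I)/(-1 + G + I))
(-1311 + 1450) + (d(-27, -28) - 1568)/(791 - 1072) = (-1311 + 1450) + ((10*(-27) + 10*(-28) - 27*(-1 - 27 - 28))/(-1 - 27 - 28) - 1568)/(791 - 1072) = 139 + ((-270 - 280 - 27*(-56))/(-56) - 1568)/(-281) = 139 + (-(-270 - 280 + 1512)/56 - 1568)*(-1/281) = 139 + (-1/56*962 - 1568)*(-1/281) = 139 + (-481/28 - 1568)*(-1/281) = 139 - 44385/28*(-1/281) = 139 + 44385/7868 = 1138037/7868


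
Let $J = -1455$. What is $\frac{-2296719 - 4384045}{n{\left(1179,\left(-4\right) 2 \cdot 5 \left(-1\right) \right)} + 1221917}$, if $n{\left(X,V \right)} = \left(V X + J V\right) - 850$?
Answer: $- \frac{6680764}{1210027} \approx -5.5212$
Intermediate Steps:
$n{\left(X,V \right)} = -850 - 1455 V + V X$ ($n{\left(X,V \right)} = \left(V X - 1455 V\right) - 850 = \left(- 1455 V + V X\right) - 850 = -850 - 1455 V + V X$)
$\frac{-2296719 - 4384045}{n{\left(1179,\left(-4\right) 2 \cdot 5 \left(-1\right) \right)} + 1221917} = \frac{-2296719 - 4384045}{\left(-850 - 1455 \left(-4\right) 2 \cdot 5 \left(-1\right) + \left(-4\right) 2 \cdot 5 \left(-1\right) 1179\right) + 1221917} = - \frac{6680764}{\left(-850 - 1455 \left(\left(-8\right) \left(-5\right)\right) + \left(-8\right) \left(-5\right) 1179\right) + 1221917} = - \frac{6680764}{\left(-850 - 58200 + 40 \cdot 1179\right) + 1221917} = - \frac{6680764}{\left(-850 - 58200 + 47160\right) + 1221917} = - \frac{6680764}{-11890 + 1221917} = - \frac{6680764}{1210027}$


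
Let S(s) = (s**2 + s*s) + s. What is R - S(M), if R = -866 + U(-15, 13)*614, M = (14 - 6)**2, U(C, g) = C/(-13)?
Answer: -109376/13 ≈ -8413.5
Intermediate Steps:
U(C, g) = -C/13 (U(C, g) = C*(-1/13) = -C/13)
M = 64 (M = 8**2 = 64)
S(s) = s + 2*s**2 (S(s) = (s**2 + s**2) + s = 2*s**2 + s = s + 2*s**2)
R = -2048/13 (R = -866 - 1/13*(-15)*614 = -866 + (15/13)*614 = -866 + 9210/13 = -2048/13 ≈ -157.54)
R - S(M) = -2048/13 - 64*(1 + 2*64) = -2048/13 - 64*(1 + 128) = -2048/13 - 64*129 = -2048/13 - 1*8256 = -2048/13 - 8256 = -109376/13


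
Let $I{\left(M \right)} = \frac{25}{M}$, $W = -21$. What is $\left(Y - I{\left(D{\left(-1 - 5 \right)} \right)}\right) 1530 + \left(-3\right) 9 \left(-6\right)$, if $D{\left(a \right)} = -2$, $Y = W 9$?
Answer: $-269883$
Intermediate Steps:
$Y = -189$ ($Y = \left(-21\right) 9 = -189$)
$\left(Y - I{\left(D{\left(-1 - 5 \right)} \right)}\right) 1530 + \left(-3\right) 9 \left(-6\right) = \left(-189 - \frac{25}{-2}\right) 1530 + \left(-3\right) 9 \left(-6\right) = \left(-189 - 25 \left(- \frac{1}{2}\right)\right) 1530 - -162 = \left(-189 - - \frac{25}{2}\right) 1530 + 162 = \left(-189 + \frac{25}{2}\right) 1530 + 162 = \left(- \frac{353}{2}\right) 1530 + 162 = -270045 + 162 = -269883$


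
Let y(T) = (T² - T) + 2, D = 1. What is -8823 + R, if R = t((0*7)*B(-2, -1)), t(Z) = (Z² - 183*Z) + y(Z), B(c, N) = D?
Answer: -8821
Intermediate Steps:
B(c, N) = 1
y(T) = 2 + T² - T
t(Z) = 2 - 184*Z + 2*Z² (t(Z) = (Z² - 183*Z) + (2 + Z² - Z) = 2 - 184*Z + 2*Z²)
R = 2 (R = 2 - 184*0*7 + 2*((0*7)*1)² = 2 - 0 + 2*(0*1)² = 2 - 184*0 + 2*0² = 2 + 0 + 2*0 = 2 + 0 + 0 = 2)
-8823 + R = -8823 + 2 = -8821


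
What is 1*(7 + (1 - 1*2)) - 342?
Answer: -336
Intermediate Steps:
1*(7 + (1 - 1*2)) - 342 = 1*(7 + (1 - 2)) - 342 = 1*(7 - 1) - 342 = 1*6 - 342 = 6 - 342 = -336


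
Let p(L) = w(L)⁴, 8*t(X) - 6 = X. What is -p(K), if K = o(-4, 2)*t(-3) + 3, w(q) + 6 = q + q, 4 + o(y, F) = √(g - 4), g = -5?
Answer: 42687/256 + 1701*I/16 ≈ 166.75 + 106.31*I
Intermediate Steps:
o(y, F) = -4 + 3*I (o(y, F) = -4 + √(-5 - 4) = -4 + √(-9) = -4 + 3*I)
w(q) = -6 + 2*q (w(q) = -6 + (q + q) = -6 + 2*q)
t(X) = ¾ + X/8
K = 3/2 + 9*I/8 (K = (-4 + 3*I)*(¾ + (⅛)*(-3)) + 3 = (-4 + 3*I)*(¾ - 3/8) + 3 = (-4 + 3*I)*(3/8) + 3 = (-3/2 + 9*I/8) + 3 = 3/2 + 9*I/8 ≈ 1.5 + 1.125*I)
p(L) = (-6 + 2*L)⁴
-p(K) = -16*(-3 + (3/2 + 9*I/8))⁴ = -16*(-3/2 + 9*I/8)⁴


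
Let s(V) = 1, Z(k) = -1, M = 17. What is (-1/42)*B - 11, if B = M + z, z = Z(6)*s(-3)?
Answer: -239/21 ≈ -11.381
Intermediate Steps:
z = -1 (z = -1*1 = -1)
B = 16 (B = 17 - 1 = 16)
(-1/42)*B - 11 = -1/42*16 - 11 = -8/21 - 11 = -239/21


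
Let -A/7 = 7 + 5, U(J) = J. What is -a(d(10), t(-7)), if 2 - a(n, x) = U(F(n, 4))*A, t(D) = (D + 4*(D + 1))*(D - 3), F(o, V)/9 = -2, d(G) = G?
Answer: 1510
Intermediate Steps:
F(o, V) = -18 (F(o, V) = 9*(-2) = -18)
t(D) = (-3 + D)*(4 + 5*D) (t(D) = (D + 4*(1 + D))*(-3 + D) = (D + (4 + 4*D))*(-3 + D) = (4 + 5*D)*(-3 + D) = (-3 + D)*(4 + 5*D))
A = -84 (A = -7*(7 + 5) = -7*12 = -84)
a(n, x) = -1510 (a(n, x) = 2 - (-18)*(-84) = 2 - 1*1512 = 2 - 1512 = -1510)
-a(d(10), t(-7)) = -1*(-1510) = 1510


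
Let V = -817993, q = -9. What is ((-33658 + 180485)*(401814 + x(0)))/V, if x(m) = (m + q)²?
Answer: -59009037165/817993 ≈ -72139.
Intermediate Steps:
x(m) = (-9 + m)² (x(m) = (m - 9)² = (-9 + m)²)
((-33658 + 180485)*(401814 + x(0)))/V = ((-33658 + 180485)*(401814 + (-9 + 0)²))/(-817993) = (146827*(401814 + (-9)²))*(-1/817993) = (146827*(401814 + 81))*(-1/817993) = (146827*401895)*(-1/817993) = 59009037165*(-1/817993) = -59009037165/817993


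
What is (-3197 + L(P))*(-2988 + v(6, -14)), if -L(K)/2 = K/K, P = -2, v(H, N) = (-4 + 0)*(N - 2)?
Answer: 9353876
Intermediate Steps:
v(H, N) = 8 - 4*N (v(H, N) = -4*(-2 + N) = 8 - 4*N)
L(K) = -2 (L(K) = -2*K/K = -2*1 = -2)
(-3197 + L(P))*(-2988 + v(6, -14)) = (-3197 - 2)*(-2988 + (8 - 4*(-14))) = -3199*(-2988 + (8 + 56)) = -3199*(-2988 + 64) = -3199*(-2924) = 9353876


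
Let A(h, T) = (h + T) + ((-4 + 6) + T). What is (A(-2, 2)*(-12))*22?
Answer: -1056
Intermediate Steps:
A(h, T) = 2 + h + 2*T (A(h, T) = (T + h) + (2 + T) = 2 + h + 2*T)
(A(-2, 2)*(-12))*22 = ((2 - 2 + 2*2)*(-12))*22 = ((2 - 2 + 4)*(-12))*22 = (4*(-12))*22 = -48*22 = -1056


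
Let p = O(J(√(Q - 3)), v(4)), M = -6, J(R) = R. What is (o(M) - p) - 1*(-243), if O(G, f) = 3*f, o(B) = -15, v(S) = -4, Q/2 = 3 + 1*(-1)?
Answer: 240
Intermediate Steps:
Q = 4 (Q = 2*(3 + 1*(-1)) = 2*(3 - 1) = 2*2 = 4)
p = -12 (p = 3*(-4) = -12)
(o(M) - p) - 1*(-243) = (-15 - 1*(-12)) - 1*(-243) = (-15 + 12) + 243 = -3 + 243 = 240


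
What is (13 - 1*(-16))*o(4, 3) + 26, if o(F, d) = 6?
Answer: 200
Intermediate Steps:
(13 - 1*(-16))*o(4, 3) + 26 = (13 - 1*(-16))*6 + 26 = (13 + 16)*6 + 26 = 29*6 + 26 = 174 + 26 = 200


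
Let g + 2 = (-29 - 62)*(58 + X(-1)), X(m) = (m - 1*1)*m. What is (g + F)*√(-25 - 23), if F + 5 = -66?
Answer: -22132*I*√3 ≈ -38334.0*I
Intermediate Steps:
F = -71 (F = -5 - 66 = -71)
X(m) = m*(-1 + m) (X(m) = (m - 1)*m = (-1 + m)*m = m*(-1 + m))
g = -5462 (g = -2 + (-29 - 62)*(58 - (-1 - 1)) = -2 - 91*(58 - 1*(-2)) = -2 - 91*(58 + 2) = -2 - 91*60 = -2 - 5460 = -5462)
(g + F)*√(-25 - 23) = (-5462 - 71)*√(-25 - 23) = -22132*I*√3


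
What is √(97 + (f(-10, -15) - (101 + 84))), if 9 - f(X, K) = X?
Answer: I*√69 ≈ 8.3066*I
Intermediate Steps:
f(X, K) = 9 - X
√(97 + (f(-10, -15) - (101 + 84))) = √(97 + ((9 - 1*(-10)) - (101 + 84))) = √(97 + ((9 + 10) - 1*185)) = √(97 + (19 - 185)) = √(97 - 166) = √(-69) = I*√69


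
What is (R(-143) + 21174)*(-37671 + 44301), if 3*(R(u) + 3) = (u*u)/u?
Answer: 140047700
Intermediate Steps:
R(u) = -3 + u/3 (R(u) = -3 + ((u*u)/u)/3 = -3 + (u**2/u)/3 = -3 + u/3)
(R(-143) + 21174)*(-37671 + 44301) = ((-3 + (1/3)*(-143)) + 21174)*(-37671 + 44301) = ((-3 - 143/3) + 21174)*6630 = (-152/3 + 21174)*6630 = (63370/3)*6630 = 140047700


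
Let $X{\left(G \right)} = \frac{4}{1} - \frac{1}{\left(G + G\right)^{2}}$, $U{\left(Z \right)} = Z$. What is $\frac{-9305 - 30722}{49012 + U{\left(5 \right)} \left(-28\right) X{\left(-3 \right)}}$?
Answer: $- \frac{360243}{436103} \approx -0.82605$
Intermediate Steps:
$X{\left(G \right)} = 4 - \frac{1}{4 G^{2}}$ ($X{\left(G \right)} = 4 \cdot 1 - \frac{1}{\left(2 G\right)^{2}} = 4 - \frac{1}{4 G^{2}}$)
$\frac{-9305 - 30722}{49012 + U{\left(5 \right)} \left(-28\right) X{\left(-3 \right)}} = \frac{-9305 - 30722}{49012 + 5 \left(-28\right) \left(4 - \frac{1}{4 \cdot 9}\right)} = \frac{-9305 - 30722}{49012 - 140 \left(4 - \frac{1}{36}\right)} = - \frac{40027}{49012 - \frac{5005}{9}} = - \frac{40027}{\frac{436103}{9}} = \left(-40027\right) \frac{9}{436103} = - \frac{360243}{436103}$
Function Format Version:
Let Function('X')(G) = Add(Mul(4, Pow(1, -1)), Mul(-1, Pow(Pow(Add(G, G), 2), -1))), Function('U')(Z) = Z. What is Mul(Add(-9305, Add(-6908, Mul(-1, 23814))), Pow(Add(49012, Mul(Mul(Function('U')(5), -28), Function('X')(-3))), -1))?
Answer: Rational(-360243, 436103) ≈ -0.82605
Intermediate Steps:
Function('X')(G) = Add(4, Mul(Rational(-1, 4), Pow(G, -2))) (Function('X')(G) = Add(Mul(4, 1), Mul(-1, Pow(Pow(Mul(2, G), 2), -1))) = Add(4, Mul(-1, Pow(Mul(4, Pow(G, 2)), -1))) = Add(4, Mul(-1, Mul(Rational(1, 4), Pow(G, -2)))) = Add(4, Mul(Rational(-1, 4), Pow(G, -2))))
Mul(Add(-9305, Add(-6908, Mul(-1, 23814))), Pow(Add(49012, Mul(Mul(Function('U')(5), -28), Function('X')(-3))), -1)) = Mul(Add(-9305, Add(-6908, Mul(-1, 23814))), Pow(Add(49012, Mul(Mul(5, -28), Add(4, Mul(Rational(-1, 4), Pow(-3, -2))))), -1)) = Mul(Add(-9305, Add(-6908, -23814)), Pow(Add(49012, Mul(-140, Add(4, Mul(Rational(-1, 4), Rational(1, 9))))), -1)) = Mul(Add(-9305, -30722), Pow(Add(49012, Mul(-140, Add(4, Rational(-1, 36)))), -1)) = Mul(-40027, Pow(Add(49012, Mul(-140, Rational(143, 36))), -1)) = Mul(-40027, Pow(Add(49012, Rational(-5005, 9)), -1)) = Mul(-40027, Pow(Rational(436103, 9), -1)) = Mul(-40027, Rational(9, 436103)) = Rational(-360243, 436103)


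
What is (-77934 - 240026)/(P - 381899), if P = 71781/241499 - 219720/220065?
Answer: 281635600087210/338270699210393 ≈ 0.83257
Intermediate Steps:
P = -2484378301/3543031829 (P = 71781*(1/241499) - 219720*1/220065 = 71781/241499 - 14648/14671 = -2484378301/3543031829 ≈ -0.70120)
(-77934 - 240026)/(P - 381899) = (-77934 - 240026)/(-2484378301/3543031829 - 381899) = -317960/(-1353082796841572/3543031829) = -317960*(-3543031829/1353082796841572) = 281635600087210/338270699210393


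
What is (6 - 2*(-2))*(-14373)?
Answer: -143730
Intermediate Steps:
(6 - 2*(-2))*(-14373) = (6 + 4)*(-14373) = 10*(-14373) = -143730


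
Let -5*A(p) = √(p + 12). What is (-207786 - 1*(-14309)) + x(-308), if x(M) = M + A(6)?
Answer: -193785 - 3*√2/5 ≈ -1.9379e+5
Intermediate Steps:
A(p) = -√(12 + p)/5 (A(p) = -√(p + 12)/5 = -√(12 + p)/5)
x(M) = M - 3*√2/5 (x(M) = M - √(12 + 6)/5 = M - 3*√2/5)
(-207786 - 1*(-14309)) + x(-308) = (-207786 - 1*(-14309)) + (-308 - 3*√2/5) = (-207786 + 14309) + (-308 - 3*√2/5) = -193477 + (-308 - 3*√2/5) = -193785 - 3*√2/5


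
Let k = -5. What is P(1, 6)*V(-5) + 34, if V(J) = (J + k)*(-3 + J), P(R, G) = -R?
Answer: -46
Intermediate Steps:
V(J) = (-5 + J)*(-3 + J) (V(J) = (J - 5)*(-3 + J) = (-5 + J)*(-3 + J))
P(1, 6)*V(-5) + 34 = (-1*1)*(15 + (-5)² - 8*(-5)) + 34 = -(15 + 25 + 40) + 34 = -1*80 + 34 = -80 + 34 = -46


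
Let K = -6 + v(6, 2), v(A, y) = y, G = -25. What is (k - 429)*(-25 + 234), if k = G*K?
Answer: -68761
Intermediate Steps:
K = -4 (K = -6 + 2 = -4)
k = 100 (k = -25*(-4) = 100)
(k - 429)*(-25 + 234) = (100 - 429)*(-25 + 234) = -329*209 = -68761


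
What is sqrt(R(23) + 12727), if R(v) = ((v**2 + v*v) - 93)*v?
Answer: sqrt(34922) ≈ 186.87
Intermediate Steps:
R(v) = v*(-93 + 2*v**2) (R(v) = ((v**2 + v**2) - 93)*v = (2*v**2 - 93)*v = (-93 + 2*v**2)*v = v*(-93 + 2*v**2))
sqrt(R(23) + 12727) = sqrt(23*(-93 + 2*23**2) + 12727) = sqrt(23*(-93 + 2*529) + 12727) = sqrt(23*(-93 + 1058) + 12727) = sqrt(23*965 + 12727) = sqrt(22195 + 12727) = sqrt(34922)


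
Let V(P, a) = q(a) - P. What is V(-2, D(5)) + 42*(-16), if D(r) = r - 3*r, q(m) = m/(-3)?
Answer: -2000/3 ≈ -666.67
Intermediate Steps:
q(m) = -m/3 (q(m) = m*(-⅓) = -m/3)
D(r) = -2*r
V(P, a) = -P - a/3 (V(P, a) = -a/3 - P = -P - a/3)
V(-2, D(5)) + 42*(-16) = (-1*(-2) - (-2)*5/3) + 42*(-16) = (2 - ⅓*(-10)) - 672 = (2 + 10/3) - 672 = 16/3 - 672 = -2000/3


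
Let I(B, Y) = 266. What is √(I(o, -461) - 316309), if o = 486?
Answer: I*√316043 ≈ 562.18*I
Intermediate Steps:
√(I(o, -461) - 316309) = √(266 - 316309) = √(-316043) = I*√316043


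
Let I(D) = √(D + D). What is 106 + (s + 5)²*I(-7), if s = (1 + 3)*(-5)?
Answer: 106 + 225*I*√14 ≈ 106.0 + 841.87*I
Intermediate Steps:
I(D) = √2*√D (I(D) = √(2*D) = √2*√D)
s = -20 (s = 4*(-5) = -20)
106 + (s + 5)²*I(-7) = 106 + (-20 + 5)²*(√2*√(-7)) = 106 + (-15)²*(√2*(I*√7)) = 106 + 225*(I*√14) = 106 + 225*I*√14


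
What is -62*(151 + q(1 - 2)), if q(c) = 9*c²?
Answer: -9920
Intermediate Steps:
-62*(151 + q(1 - 2)) = -62*(151 + 9*(1 - 2)²) = -62*(151 + 9*(-1)²) = -62*(151 + 9*1) = -62*(151 + 9) = -62*160 = -9920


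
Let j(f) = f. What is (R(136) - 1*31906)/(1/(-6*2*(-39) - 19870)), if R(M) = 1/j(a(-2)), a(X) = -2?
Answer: 619049913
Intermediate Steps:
R(M) = -½ (R(M) = 1/(-2) = -½)
(R(136) - 1*31906)/(1/(-6*2*(-39) - 19870)) = (-½ - 1*31906)/(1/(-6*2*(-39) - 19870)) = (-½ - 31906)/(1/(-12*(-39) - 19870)) = -63813/(2*(1/(468 - 19870))) = -63813/(2*(1/(-19402))) = -63813/(2*(-1/19402)) = -63813/2*(-19402) = 619049913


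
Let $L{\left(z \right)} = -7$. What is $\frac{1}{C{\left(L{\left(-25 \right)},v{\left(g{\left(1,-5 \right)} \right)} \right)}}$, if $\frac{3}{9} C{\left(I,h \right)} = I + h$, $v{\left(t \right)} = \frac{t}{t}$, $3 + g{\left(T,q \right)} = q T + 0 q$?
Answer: $- \frac{1}{18} \approx -0.055556$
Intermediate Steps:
$g{\left(T,q \right)} = -3 + T q$ ($g{\left(T,q \right)} = -3 + \left(q T + 0 q\right) = -3 + \left(T q + 0\right) = -3 + T q$)
$v{\left(t \right)} = 1$
$C{\left(I,h \right)} = 3 I + 3 h$ ($C{\left(I,h \right)} = 3 \left(I + h\right) = 3 I + 3 h$)
$\frac{1}{C{\left(L{\left(-25 \right)},v{\left(g{\left(1,-5 \right)} \right)} \right)}} = \frac{1}{3 \left(-7\right) + 3 \cdot 1} = \frac{1}{-21 + 3} = \frac{1}{-18} = - \frac{1}{18}$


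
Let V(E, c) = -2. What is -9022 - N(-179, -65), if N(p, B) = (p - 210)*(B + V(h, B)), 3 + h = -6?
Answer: -35085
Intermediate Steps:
h = -9 (h = -3 - 6 = -9)
N(p, B) = (-210 + p)*(-2 + B) (N(p, B) = (p - 210)*(B - 2) = (-210 + p)*(-2 + B))
-9022 - N(-179, -65) = -9022 - (420 - 210*(-65) - 2*(-179) - 65*(-179)) = -9022 - (420 + 13650 + 358 + 11635) = -9022 - 1*26063 = -9022 - 26063 = -35085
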